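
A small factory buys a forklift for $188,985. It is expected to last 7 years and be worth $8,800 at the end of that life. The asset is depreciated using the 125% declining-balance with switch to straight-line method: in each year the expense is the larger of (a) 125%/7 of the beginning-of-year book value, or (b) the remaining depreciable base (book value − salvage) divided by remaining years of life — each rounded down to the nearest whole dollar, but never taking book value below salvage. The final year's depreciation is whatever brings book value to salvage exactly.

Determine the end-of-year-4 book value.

Depreciable base = $188,985 − $8,800 = $180,185.
Year 1: DB = ⌊$188,985 × 125%/7⌋ = $33,747; SL = ⌊$180,185/7⌋ = $25,740 → take DB $33,747. Book value $155,238.
Year 2: DB = ⌊$155,238 × 125%/7⌋ = $27,721; SL = ⌊$146,438/6⌋ = $24,406 → take DB $27,721. Book value $127,517.
Year 3: DB = ⌊$127,517 × 125%/7⌋ = $22,770; SL = ⌊$118,717/5⌋ = $23,743 → take SL $23,743. Book value $103,774.
Year 4: DB = ⌊$103,774 × 125%/7⌋ = $18,531; SL = ⌊$94,974/4⌋ = $23,743 → take SL $23,743. Book value $80,031.

$80,031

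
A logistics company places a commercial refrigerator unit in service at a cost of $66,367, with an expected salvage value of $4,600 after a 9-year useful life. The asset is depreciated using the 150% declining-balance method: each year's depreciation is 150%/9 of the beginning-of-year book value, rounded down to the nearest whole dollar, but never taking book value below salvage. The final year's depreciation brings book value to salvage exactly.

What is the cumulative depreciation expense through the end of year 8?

$50,930

Depreciable base = $66,367 − $4,600 = $61,767.
Year 1: ⌊$66,367 × 150%/9⌋ = $11,061. Book value $55,306.
Year 2: ⌊$55,306 × 150%/9⌋ = $9,217. Book value $46,089.
Year 3: ⌊$46,089 × 150%/9⌋ = $7,681. Book value $38,408.
Year 4: ⌊$38,408 × 150%/9⌋ = $6,401. Book value $32,007.
Year 5: ⌊$32,007 × 150%/9⌋ = $5,334. Book value $26,673.
Year 6: ⌊$26,673 × 150%/9⌋ = $4,445. Book value $22,228.
Year 7: ⌊$22,228 × 150%/9⌋ = $3,704. Book value $18,524.
Year 8: ⌊$18,524 × 150%/9⌋ = $3,087. Book value $15,437.
Accumulated through year 8 = $66,367 − $15,437 = $50,930.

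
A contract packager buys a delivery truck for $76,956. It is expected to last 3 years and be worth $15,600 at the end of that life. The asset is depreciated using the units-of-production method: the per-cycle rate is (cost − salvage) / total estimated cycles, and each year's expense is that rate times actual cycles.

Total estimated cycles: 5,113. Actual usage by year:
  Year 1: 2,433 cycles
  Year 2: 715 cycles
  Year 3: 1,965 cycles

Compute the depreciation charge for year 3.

$23,580

Depreciable base = $76,956 − $15,600 = $61,356.
Rate = $61,356 / 5,113 cycles = $12 per cycle.
Year 1: 2,433 × $12 = $29,196. Book value $47,760.
Year 2: 715 × $12 = $8,580. Book value $39,180.
Year 3: 1,965 × $12 = $23,580. Book value $15,600.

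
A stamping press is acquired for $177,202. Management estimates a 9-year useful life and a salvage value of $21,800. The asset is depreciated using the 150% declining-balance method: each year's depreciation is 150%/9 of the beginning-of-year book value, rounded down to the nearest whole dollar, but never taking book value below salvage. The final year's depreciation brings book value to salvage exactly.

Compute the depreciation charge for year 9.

$19,413

Depreciable base = $177,202 − $21,800 = $155,402.
Year 1: ⌊$177,202 × 150%/9⌋ = $29,533. Book value $147,669.
Year 2: ⌊$147,669 × 150%/9⌋ = $24,611. Book value $123,058.
Year 3: ⌊$123,058 × 150%/9⌋ = $20,509. Book value $102,549.
Year 4: ⌊$102,549 × 150%/9⌋ = $17,091. Book value $85,458.
Year 5: ⌊$85,458 × 150%/9⌋ = $14,243. Book value $71,215.
Year 6: ⌊$71,215 × 150%/9⌋ = $11,869. Book value $59,346.
Year 7: ⌊$59,346 × 150%/9⌋ = $9,891. Book value $49,455.
Year 8: ⌊$49,455 × 150%/9⌋ = $8,242. Book value $41,213.
Year 9 (final): $41,213 − $21,800 = $19,413. Book value $21,800.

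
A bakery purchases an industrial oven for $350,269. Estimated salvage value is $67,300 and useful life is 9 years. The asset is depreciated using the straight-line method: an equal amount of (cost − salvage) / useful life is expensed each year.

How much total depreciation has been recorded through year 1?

Depreciable base = $350,269 − $67,300 = $282,969.
Annual expense = $282,969 / 9 = $31,441.
End of year 1: book value $318,828.
Accumulated through year 1 = $350,269 − $318,828 = $31,441.

$31,441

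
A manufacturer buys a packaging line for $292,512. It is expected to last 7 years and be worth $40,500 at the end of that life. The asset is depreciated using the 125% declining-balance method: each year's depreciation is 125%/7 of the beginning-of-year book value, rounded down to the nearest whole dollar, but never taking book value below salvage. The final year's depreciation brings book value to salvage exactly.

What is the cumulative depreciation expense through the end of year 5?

$183,117

Depreciable base = $292,512 − $40,500 = $252,012.
Year 1: ⌊$292,512 × 125%/7⌋ = $52,234. Book value $240,278.
Year 2: ⌊$240,278 × 125%/7⌋ = $42,906. Book value $197,372.
Year 3: ⌊$197,372 × 125%/7⌋ = $35,245. Book value $162,127.
Year 4: ⌊$162,127 × 125%/7⌋ = $28,951. Book value $133,176.
Year 5: ⌊$133,176 × 125%/7⌋ = $23,781. Book value $109,395.
Accumulated through year 5 = $292,512 − $109,395 = $183,117.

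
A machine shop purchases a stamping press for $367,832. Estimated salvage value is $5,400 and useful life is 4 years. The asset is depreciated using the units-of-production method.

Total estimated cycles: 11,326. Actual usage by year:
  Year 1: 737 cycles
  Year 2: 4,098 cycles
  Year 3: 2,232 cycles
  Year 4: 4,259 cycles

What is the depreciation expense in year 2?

$131,136

Depreciable base = $367,832 − $5,400 = $362,432.
Rate = $362,432 / 11,326 cycles = $32 per cycle.
Year 1: 737 × $32 = $23,584. Book value $344,248.
Year 2: 4,098 × $32 = $131,136. Book value $213,112.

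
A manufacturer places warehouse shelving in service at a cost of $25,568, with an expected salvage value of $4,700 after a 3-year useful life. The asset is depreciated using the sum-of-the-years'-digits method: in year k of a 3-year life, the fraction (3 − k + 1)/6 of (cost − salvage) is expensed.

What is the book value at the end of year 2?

Depreciable base = $25,568 − $4,700 = $20,868.
Sum of the years' digits = 3+2+1 = 6.
Year 1: $20,868 × 3/6 = $10,434. Book value $15,134.
Year 2: $20,868 × 2/6 = $6,956. Book value $8,178.

$8,178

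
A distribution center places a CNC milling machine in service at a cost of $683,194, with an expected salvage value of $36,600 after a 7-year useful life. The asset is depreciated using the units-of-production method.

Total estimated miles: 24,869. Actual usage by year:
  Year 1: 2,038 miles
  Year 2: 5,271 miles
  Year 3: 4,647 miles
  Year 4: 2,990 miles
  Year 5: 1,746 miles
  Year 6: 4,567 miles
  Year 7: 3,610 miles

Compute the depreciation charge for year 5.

Depreciable base = $683,194 − $36,600 = $646,594.
Rate = $646,594 / 24,869 miles = $26 per mile.
Year 1: 2,038 × $26 = $52,988. Book value $630,206.
Year 2: 5,271 × $26 = $137,046. Book value $493,160.
Year 3: 4,647 × $26 = $120,822. Book value $372,338.
Year 4: 2,990 × $26 = $77,740. Book value $294,598.
Year 5: 1,746 × $26 = $45,396. Book value $249,202.

$45,396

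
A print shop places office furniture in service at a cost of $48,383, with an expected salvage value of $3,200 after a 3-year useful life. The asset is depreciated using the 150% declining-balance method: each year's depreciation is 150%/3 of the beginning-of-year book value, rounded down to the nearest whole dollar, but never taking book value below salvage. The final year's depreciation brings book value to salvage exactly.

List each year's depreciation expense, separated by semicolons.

Depreciable base = $48,383 − $3,200 = $45,183.
Year 1: ⌊$48,383 × 150%/3⌋ = $24,191. Book value $24,192.
Year 2: ⌊$24,192 × 150%/3⌋ = $12,096. Book value $12,096.
Year 3 (final): $12,096 − $3,200 = $8,896. Book value $3,200.

$24,191; $12,096; $8,896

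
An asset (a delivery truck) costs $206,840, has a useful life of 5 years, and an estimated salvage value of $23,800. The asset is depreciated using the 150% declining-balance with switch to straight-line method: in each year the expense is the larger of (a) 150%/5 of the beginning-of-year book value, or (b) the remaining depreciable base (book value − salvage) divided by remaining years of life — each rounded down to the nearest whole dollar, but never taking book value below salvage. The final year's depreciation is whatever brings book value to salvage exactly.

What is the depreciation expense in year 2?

$43,436

Depreciable base = $206,840 − $23,800 = $183,040.
Year 1: DB = ⌊$206,840 × 150%/5⌋ = $62,052; SL = ⌊$183,040/5⌋ = $36,608 → take DB $62,052. Book value $144,788.
Year 2: DB = ⌊$144,788 × 150%/5⌋ = $43,436; SL = ⌊$120,988/4⌋ = $30,247 → take DB $43,436. Book value $101,352.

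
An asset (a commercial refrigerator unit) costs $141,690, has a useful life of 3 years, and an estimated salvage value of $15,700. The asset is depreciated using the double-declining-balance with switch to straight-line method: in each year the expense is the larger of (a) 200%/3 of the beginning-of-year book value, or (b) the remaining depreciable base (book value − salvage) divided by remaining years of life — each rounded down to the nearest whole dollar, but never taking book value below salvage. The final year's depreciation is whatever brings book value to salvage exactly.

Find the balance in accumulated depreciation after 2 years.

Depreciable base = $141,690 − $15,700 = $125,990.
Year 1: DB = ⌊$141,690 × 200%/3⌋ = $94,460; SL = ⌊$125,990/3⌋ = $41,996 → take DB $94,460. Book value $47,230.
Year 2: DB = ⌊$47,230 × 200%/3⌋ = $31,486; SL = ⌊$31,530/2⌋ = $15,765 → take DB $31,486. Book value $15,744.
Accumulated through year 2 = $141,690 − $15,744 = $125,946.

$125,946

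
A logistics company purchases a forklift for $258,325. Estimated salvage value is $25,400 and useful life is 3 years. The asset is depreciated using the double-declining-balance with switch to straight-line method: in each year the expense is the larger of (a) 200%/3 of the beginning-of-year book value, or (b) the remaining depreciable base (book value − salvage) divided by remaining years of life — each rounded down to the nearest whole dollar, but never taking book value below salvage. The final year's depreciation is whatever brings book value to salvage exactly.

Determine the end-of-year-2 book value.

Depreciable base = $258,325 − $25,400 = $232,925.
Year 1: DB = ⌊$258,325 × 200%/3⌋ = $172,216; SL = ⌊$232,925/3⌋ = $77,641 → take DB $172,216. Book value $86,109.
Year 2: DB = ⌊$86,109 × 200%/3⌋ = $57,406; SL = ⌊$60,709/2⌋ = $30,354 → take DB $57,406. Book value $28,703.

$28,703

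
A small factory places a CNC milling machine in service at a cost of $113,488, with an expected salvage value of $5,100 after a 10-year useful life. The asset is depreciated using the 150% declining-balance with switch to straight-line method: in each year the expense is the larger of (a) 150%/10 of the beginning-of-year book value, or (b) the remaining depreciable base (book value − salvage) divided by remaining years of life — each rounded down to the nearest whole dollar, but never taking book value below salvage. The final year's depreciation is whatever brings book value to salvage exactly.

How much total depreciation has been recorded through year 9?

$99,364

Depreciable base = $113,488 − $5,100 = $108,388.
Year 1: DB = ⌊$113,488 × 150%/10⌋ = $17,023; SL = ⌊$108,388/10⌋ = $10,838 → take DB $17,023. Book value $96,465.
Year 2: DB = ⌊$96,465 × 150%/10⌋ = $14,469; SL = ⌊$91,365/9⌋ = $10,151 → take DB $14,469. Book value $81,996.
Year 3: DB = ⌊$81,996 × 150%/10⌋ = $12,299; SL = ⌊$76,896/8⌋ = $9,612 → take DB $12,299. Book value $69,697.
Year 4: DB = ⌊$69,697 × 150%/10⌋ = $10,454; SL = ⌊$64,597/7⌋ = $9,228 → take DB $10,454. Book value $59,243.
Year 5: DB = ⌊$59,243 × 150%/10⌋ = $8,886; SL = ⌊$54,143/6⌋ = $9,023 → take SL $9,023. Book value $50,220.
Year 6: DB = ⌊$50,220 × 150%/10⌋ = $7,533; SL = ⌊$45,120/5⌋ = $9,024 → take SL $9,024. Book value $41,196.
Year 7: DB = ⌊$41,196 × 150%/10⌋ = $6,179; SL = ⌊$36,096/4⌋ = $9,024 → take SL $9,024. Book value $32,172.
Year 8: DB = ⌊$32,172 × 150%/10⌋ = $4,825; SL = ⌊$27,072/3⌋ = $9,024 → take SL $9,024. Book value $23,148.
Year 9: DB = ⌊$23,148 × 150%/10⌋ = $3,472; SL = ⌊$18,048/2⌋ = $9,024 → take SL $9,024. Book value $14,124.
Accumulated through year 9 = $113,488 − $14,124 = $99,364.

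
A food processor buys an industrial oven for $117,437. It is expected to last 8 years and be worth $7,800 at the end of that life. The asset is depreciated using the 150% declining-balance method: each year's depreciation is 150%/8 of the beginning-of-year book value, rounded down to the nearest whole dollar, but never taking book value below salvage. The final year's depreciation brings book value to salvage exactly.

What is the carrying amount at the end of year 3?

$62,992

Depreciable base = $117,437 − $7,800 = $109,637.
Year 1: ⌊$117,437 × 150%/8⌋ = $22,019. Book value $95,418.
Year 2: ⌊$95,418 × 150%/8⌋ = $17,890. Book value $77,528.
Year 3: ⌊$77,528 × 150%/8⌋ = $14,536. Book value $62,992.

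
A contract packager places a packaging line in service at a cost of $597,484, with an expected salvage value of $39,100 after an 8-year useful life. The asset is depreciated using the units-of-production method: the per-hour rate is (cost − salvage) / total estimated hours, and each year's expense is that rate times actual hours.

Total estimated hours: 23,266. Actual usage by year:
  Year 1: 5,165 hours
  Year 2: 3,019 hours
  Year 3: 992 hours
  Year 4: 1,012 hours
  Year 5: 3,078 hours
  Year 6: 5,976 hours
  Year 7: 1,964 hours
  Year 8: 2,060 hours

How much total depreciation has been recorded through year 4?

$244,512

Depreciable base = $597,484 − $39,100 = $558,384.
Rate = $558,384 / 23,266 hours = $24 per hour.
Year 1: 5,165 × $24 = $123,960. Book value $473,524.
Year 2: 3,019 × $24 = $72,456. Book value $401,068.
Year 3: 992 × $24 = $23,808. Book value $377,260.
Year 4: 1,012 × $24 = $24,288. Book value $352,972.
Accumulated through year 4 = $597,484 − $352,972 = $244,512.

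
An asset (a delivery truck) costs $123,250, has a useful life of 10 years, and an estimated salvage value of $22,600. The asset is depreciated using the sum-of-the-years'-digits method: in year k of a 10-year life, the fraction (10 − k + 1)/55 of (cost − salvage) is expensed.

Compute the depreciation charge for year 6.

Depreciable base = $123,250 − $22,600 = $100,650.
Sum of the years' digits = 10+9+8+7+6+5+4+3+2+1 = 55.
Year 1: $100,650 × 10/55 = $18,300. Book value $104,950.
Year 2: $100,650 × 9/55 = $16,470. Book value $88,480.
Year 3: $100,650 × 8/55 = $14,640. Book value $73,840.
Year 4: $100,650 × 7/55 = $12,810. Book value $61,030.
Year 5: $100,650 × 6/55 = $10,980. Book value $50,050.
Year 6: $100,650 × 5/55 = $9,150. Book value $40,900.

$9,150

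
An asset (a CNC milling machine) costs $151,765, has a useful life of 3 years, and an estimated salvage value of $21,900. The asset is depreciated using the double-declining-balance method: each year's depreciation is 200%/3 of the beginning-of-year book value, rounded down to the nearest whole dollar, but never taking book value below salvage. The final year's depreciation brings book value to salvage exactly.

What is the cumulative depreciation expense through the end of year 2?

Depreciable base = $151,765 − $21,900 = $129,865.
Year 1: ⌊$151,765 × 200%/3⌋ = $101,176. Book value $50,589.
Year 2: ⌊$50,589 × 200%/3⌋ = $33,726, capped at $28,689. Book value $21,900.
Accumulated through year 2 = $151,765 − $21,900 = $129,865.

$129,865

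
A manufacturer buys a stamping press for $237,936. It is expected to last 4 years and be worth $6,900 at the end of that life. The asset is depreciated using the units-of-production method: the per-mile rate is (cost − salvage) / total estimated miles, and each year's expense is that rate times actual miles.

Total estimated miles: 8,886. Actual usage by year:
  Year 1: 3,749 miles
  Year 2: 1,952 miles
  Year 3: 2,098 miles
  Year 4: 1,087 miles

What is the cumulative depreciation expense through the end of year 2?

$148,226

Depreciable base = $237,936 − $6,900 = $231,036.
Rate = $231,036 / 8,886 miles = $26 per mile.
Year 1: 3,749 × $26 = $97,474. Book value $140,462.
Year 2: 1,952 × $26 = $50,752. Book value $89,710.
Accumulated through year 2 = $237,936 − $89,710 = $148,226.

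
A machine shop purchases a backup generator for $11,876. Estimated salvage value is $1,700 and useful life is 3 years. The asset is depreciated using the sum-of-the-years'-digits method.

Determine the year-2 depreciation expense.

$3,392

Depreciable base = $11,876 − $1,700 = $10,176.
Sum of the years' digits = 3+2+1 = 6.
Year 1: $10,176 × 3/6 = $5,088. Book value $6,788.
Year 2: $10,176 × 2/6 = $3,392. Book value $3,396.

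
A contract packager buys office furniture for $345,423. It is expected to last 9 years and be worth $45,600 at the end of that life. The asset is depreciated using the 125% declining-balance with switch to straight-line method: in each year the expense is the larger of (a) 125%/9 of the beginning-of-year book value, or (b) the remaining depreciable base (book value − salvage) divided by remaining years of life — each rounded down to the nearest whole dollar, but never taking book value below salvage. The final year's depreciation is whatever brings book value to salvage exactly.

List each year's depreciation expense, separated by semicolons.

$47,975; $41,312; $35,574; $30,633; $28,865; $28,866; $28,866; $28,866; $28,866

Depreciable base = $345,423 − $45,600 = $299,823.
Year 1: DB = ⌊$345,423 × 125%/9⌋ = $47,975; SL = ⌊$299,823/9⌋ = $33,313 → take DB $47,975. Book value $297,448.
Year 2: DB = ⌊$297,448 × 125%/9⌋ = $41,312; SL = ⌊$251,848/8⌋ = $31,481 → take DB $41,312. Book value $256,136.
Year 3: DB = ⌊$256,136 × 125%/9⌋ = $35,574; SL = ⌊$210,536/7⌋ = $30,076 → take DB $35,574. Book value $220,562.
Year 4: DB = ⌊$220,562 × 125%/9⌋ = $30,633; SL = ⌊$174,962/6⌋ = $29,160 → take DB $30,633. Book value $189,929.
Year 5: DB = ⌊$189,929 × 125%/9⌋ = $26,379; SL = ⌊$144,329/5⌋ = $28,865 → take SL $28,865. Book value $161,064.
Year 6: DB = ⌊$161,064 × 125%/9⌋ = $22,370; SL = ⌊$115,464/4⌋ = $28,866 → take SL $28,866. Book value $132,198.
Year 7: DB = ⌊$132,198 × 125%/9⌋ = $18,360; SL = ⌊$86,598/3⌋ = $28,866 → take SL $28,866. Book value $103,332.
Year 8: DB = ⌊$103,332 × 125%/9⌋ = $14,351; SL = ⌊$57,732/2⌋ = $28,866 → take SL $28,866. Book value $74,466.
Year 9 (final): $74,466 − $45,600 = $28,866. Book value $45,600.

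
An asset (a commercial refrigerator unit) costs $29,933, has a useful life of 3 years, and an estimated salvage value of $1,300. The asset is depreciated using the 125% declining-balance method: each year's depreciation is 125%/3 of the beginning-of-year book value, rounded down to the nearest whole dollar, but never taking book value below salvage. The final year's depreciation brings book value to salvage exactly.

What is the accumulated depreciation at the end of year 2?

$19,747

Depreciable base = $29,933 − $1,300 = $28,633.
Year 1: ⌊$29,933 × 125%/3⌋ = $12,472. Book value $17,461.
Year 2: ⌊$17,461 × 125%/3⌋ = $7,275. Book value $10,186.
Accumulated through year 2 = $29,933 − $10,186 = $19,747.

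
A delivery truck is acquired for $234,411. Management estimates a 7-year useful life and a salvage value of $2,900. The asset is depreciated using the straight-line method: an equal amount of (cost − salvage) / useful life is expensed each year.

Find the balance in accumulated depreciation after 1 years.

$33,073

Depreciable base = $234,411 − $2,900 = $231,511.
Annual expense = $231,511 / 7 = $33,073.
End of year 1: book value $201,338.
Accumulated through year 1 = $234,411 − $201,338 = $33,073.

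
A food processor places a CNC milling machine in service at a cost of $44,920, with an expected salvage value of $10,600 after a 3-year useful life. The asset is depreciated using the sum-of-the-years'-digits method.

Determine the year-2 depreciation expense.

$11,440

Depreciable base = $44,920 − $10,600 = $34,320.
Sum of the years' digits = 3+2+1 = 6.
Year 1: $34,320 × 3/6 = $17,160. Book value $27,760.
Year 2: $34,320 × 2/6 = $11,440. Book value $16,320.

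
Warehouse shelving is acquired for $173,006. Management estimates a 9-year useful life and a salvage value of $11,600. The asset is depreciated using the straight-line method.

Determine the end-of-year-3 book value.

$119,204

Depreciable base = $173,006 − $11,600 = $161,406.
Annual expense = $161,406 / 9 = $17,934.
End of year 1: book value $155,072.
End of year 2: book value $137,138.
End of year 3: book value $119,204.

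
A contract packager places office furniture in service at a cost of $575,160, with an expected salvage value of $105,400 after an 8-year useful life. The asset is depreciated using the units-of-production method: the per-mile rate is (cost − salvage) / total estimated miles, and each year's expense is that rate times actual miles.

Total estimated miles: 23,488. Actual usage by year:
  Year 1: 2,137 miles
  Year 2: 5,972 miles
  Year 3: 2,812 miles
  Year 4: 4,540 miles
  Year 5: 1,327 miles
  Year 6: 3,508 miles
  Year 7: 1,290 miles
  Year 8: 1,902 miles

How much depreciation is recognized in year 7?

$25,800

Depreciable base = $575,160 − $105,400 = $469,760.
Rate = $469,760 / 23,488 miles = $20 per mile.
Year 1: 2,137 × $20 = $42,740. Book value $532,420.
Year 2: 5,972 × $20 = $119,440. Book value $412,980.
Year 3: 2,812 × $20 = $56,240. Book value $356,740.
Year 4: 4,540 × $20 = $90,800. Book value $265,940.
Year 5: 1,327 × $20 = $26,540. Book value $239,400.
Year 6: 3,508 × $20 = $70,160. Book value $169,240.
Year 7: 1,290 × $20 = $25,800. Book value $143,440.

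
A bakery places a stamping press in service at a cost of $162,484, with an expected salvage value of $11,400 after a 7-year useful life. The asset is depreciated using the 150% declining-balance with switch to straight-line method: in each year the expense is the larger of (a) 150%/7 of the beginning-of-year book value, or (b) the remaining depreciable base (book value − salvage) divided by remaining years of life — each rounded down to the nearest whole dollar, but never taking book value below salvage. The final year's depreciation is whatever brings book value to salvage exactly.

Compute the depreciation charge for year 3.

$21,494

Depreciable base = $162,484 − $11,400 = $151,084.
Year 1: DB = ⌊$162,484 × 150%/7⌋ = $34,818; SL = ⌊$151,084/7⌋ = $21,583 → take DB $34,818. Book value $127,666.
Year 2: DB = ⌊$127,666 × 150%/7⌋ = $27,357; SL = ⌊$116,266/6⌋ = $19,377 → take DB $27,357. Book value $100,309.
Year 3: DB = ⌊$100,309 × 150%/7⌋ = $21,494; SL = ⌊$88,909/5⌋ = $17,781 → take DB $21,494. Book value $78,815.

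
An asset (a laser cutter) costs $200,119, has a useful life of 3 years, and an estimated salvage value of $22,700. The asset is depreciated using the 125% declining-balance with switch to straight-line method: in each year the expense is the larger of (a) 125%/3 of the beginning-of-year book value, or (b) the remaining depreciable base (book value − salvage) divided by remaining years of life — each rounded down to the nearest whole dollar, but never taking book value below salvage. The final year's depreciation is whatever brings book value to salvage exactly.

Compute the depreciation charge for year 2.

$48,640

Depreciable base = $200,119 − $22,700 = $177,419.
Year 1: DB = ⌊$200,119 × 125%/3⌋ = $83,382; SL = ⌊$177,419/3⌋ = $59,139 → take DB $83,382. Book value $116,737.
Year 2: DB = ⌊$116,737 × 125%/3⌋ = $48,640; SL = ⌊$94,037/2⌋ = $47,018 → take DB $48,640. Book value $68,097.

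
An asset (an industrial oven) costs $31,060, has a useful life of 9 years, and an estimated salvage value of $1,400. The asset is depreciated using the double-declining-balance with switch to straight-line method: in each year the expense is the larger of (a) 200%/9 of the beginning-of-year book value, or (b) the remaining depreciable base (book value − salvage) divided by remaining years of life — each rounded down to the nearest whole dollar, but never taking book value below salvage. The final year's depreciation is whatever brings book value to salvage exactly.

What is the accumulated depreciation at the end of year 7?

Depreciable base = $31,060 − $1,400 = $29,660.
Year 1: DB = ⌊$31,060 × 200%/9⌋ = $6,902; SL = ⌊$29,660/9⌋ = $3,295 → take DB $6,902. Book value $24,158.
Year 2: DB = ⌊$24,158 × 200%/9⌋ = $5,368; SL = ⌊$22,758/8⌋ = $2,844 → take DB $5,368. Book value $18,790.
Year 3: DB = ⌊$18,790 × 200%/9⌋ = $4,175; SL = ⌊$17,390/7⌋ = $2,484 → take DB $4,175. Book value $14,615.
Year 4: DB = ⌊$14,615 × 200%/9⌋ = $3,247; SL = ⌊$13,215/6⌋ = $2,202 → take DB $3,247. Book value $11,368.
Year 5: DB = ⌊$11,368 × 200%/9⌋ = $2,526; SL = ⌊$9,968/5⌋ = $1,993 → take DB $2,526. Book value $8,842.
Year 6: DB = ⌊$8,842 × 200%/9⌋ = $1,964; SL = ⌊$7,442/4⌋ = $1,860 → take DB $1,964. Book value $6,878.
Year 7: DB = ⌊$6,878 × 200%/9⌋ = $1,528; SL = ⌊$5,478/3⌋ = $1,826 → take SL $1,826. Book value $5,052.
Accumulated through year 7 = $31,060 − $5,052 = $26,008.

$26,008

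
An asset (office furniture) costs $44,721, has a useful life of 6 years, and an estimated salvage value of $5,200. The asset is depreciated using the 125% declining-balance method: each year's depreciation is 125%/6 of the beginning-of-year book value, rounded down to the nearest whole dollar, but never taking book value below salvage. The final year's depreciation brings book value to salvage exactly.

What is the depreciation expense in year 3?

$5,839

Depreciable base = $44,721 − $5,200 = $39,521.
Year 1: ⌊$44,721 × 125%/6⌋ = $9,316. Book value $35,405.
Year 2: ⌊$35,405 × 125%/6⌋ = $7,376. Book value $28,029.
Year 3: ⌊$28,029 × 125%/6⌋ = $5,839. Book value $22,190.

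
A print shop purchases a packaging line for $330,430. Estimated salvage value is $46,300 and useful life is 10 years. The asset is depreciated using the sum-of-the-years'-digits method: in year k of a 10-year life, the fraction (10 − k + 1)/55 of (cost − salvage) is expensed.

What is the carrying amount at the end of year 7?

$77,296

Depreciable base = $330,430 − $46,300 = $284,130.
Sum of the years' digits = 10+9+8+7+6+5+4+3+2+1 = 55.
Year 1: $284,130 × 10/55 = $51,660. Book value $278,770.
Year 2: $284,130 × 9/55 = $46,494. Book value $232,276.
Year 3: $284,130 × 8/55 = $41,328. Book value $190,948.
Year 4: $284,130 × 7/55 = $36,162. Book value $154,786.
Year 5: $284,130 × 6/55 = $30,996. Book value $123,790.
Year 6: $284,130 × 5/55 = $25,830. Book value $97,960.
Year 7: $284,130 × 4/55 = $20,664. Book value $77,296.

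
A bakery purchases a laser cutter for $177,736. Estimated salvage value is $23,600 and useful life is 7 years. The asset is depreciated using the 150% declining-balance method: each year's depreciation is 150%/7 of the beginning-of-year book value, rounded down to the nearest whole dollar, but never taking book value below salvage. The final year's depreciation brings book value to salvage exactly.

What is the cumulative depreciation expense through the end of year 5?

$124,512

Depreciable base = $177,736 − $23,600 = $154,136.
Year 1: ⌊$177,736 × 150%/7⌋ = $38,086. Book value $139,650.
Year 2: ⌊$139,650 × 150%/7⌋ = $29,925. Book value $109,725.
Year 3: ⌊$109,725 × 150%/7⌋ = $23,512. Book value $86,213.
Year 4: ⌊$86,213 × 150%/7⌋ = $18,474. Book value $67,739.
Year 5: ⌊$67,739 × 150%/7⌋ = $14,515. Book value $53,224.
Accumulated through year 5 = $177,736 − $53,224 = $124,512.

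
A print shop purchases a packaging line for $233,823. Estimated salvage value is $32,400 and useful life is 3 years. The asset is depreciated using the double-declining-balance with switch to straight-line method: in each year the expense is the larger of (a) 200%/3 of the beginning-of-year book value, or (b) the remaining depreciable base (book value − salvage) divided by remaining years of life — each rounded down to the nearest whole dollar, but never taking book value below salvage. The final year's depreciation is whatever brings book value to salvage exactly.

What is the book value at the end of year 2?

Depreciable base = $233,823 − $32,400 = $201,423.
Year 1: DB = ⌊$233,823 × 200%/3⌋ = $155,882; SL = ⌊$201,423/3⌋ = $67,141 → take DB $155,882. Book value $77,941.
Year 2: DB = ⌊$77,941 × 200%/3⌋ = $51,960; SL = ⌊$45,541/2⌋ = $22,770 → take DB $51,960, capped at $45,541. Book value $32,400.

$32,400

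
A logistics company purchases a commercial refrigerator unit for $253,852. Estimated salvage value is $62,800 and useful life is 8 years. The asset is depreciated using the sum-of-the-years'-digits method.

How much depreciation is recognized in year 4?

Depreciable base = $253,852 − $62,800 = $191,052.
Sum of the years' digits = 8+7+6+5+4+3+2+1 = 36.
Year 1: $191,052 × 8/36 = $42,456. Book value $211,396.
Year 2: $191,052 × 7/36 = $37,149. Book value $174,247.
Year 3: $191,052 × 6/36 = $31,842. Book value $142,405.
Year 4: $191,052 × 5/36 = $26,535. Book value $115,870.

$26,535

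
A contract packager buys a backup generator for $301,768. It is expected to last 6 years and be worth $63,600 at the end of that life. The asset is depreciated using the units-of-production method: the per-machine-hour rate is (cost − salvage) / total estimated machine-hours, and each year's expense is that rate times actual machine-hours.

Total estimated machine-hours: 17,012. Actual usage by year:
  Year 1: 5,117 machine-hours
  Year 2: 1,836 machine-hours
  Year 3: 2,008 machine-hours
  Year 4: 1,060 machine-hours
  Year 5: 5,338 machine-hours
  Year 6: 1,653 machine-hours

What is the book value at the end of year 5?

$86,742

Depreciable base = $301,768 − $63,600 = $238,168.
Rate = $238,168 / 17,012 machine-hours = $14 per machine-hour.
Year 1: 5,117 × $14 = $71,638. Book value $230,130.
Year 2: 1,836 × $14 = $25,704. Book value $204,426.
Year 3: 2,008 × $14 = $28,112. Book value $176,314.
Year 4: 1,060 × $14 = $14,840. Book value $161,474.
Year 5: 5,338 × $14 = $74,732. Book value $86,742.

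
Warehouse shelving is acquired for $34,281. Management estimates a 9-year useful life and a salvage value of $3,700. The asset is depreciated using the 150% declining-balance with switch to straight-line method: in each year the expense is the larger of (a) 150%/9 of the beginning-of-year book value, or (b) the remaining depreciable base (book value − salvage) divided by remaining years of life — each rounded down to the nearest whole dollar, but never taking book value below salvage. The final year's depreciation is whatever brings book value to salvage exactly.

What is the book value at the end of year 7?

Depreciable base = $34,281 − $3,700 = $30,581.
Year 1: DB = ⌊$34,281 × 150%/9⌋ = $5,713; SL = ⌊$30,581/9⌋ = $3,397 → take DB $5,713. Book value $28,568.
Year 2: DB = ⌊$28,568 × 150%/9⌋ = $4,761; SL = ⌊$24,868/8⌋ = $3,108 → take DB $4,761. Book value $23,807.
Year 3: DB = ⌊$23,807 × 150%/9⌋ = $3,967; SL = ⌊$20,107/7⌋ = $2,872 → take DB $3,967. Book value $19,840.
Year 4: DB = ⌊$19,840 × 150%/9⌋ = $3,306; SL = ⌊$16,140/6⌋ = $2,690 → take DB $3,306. Book value $16,534.
Year 5: DB = ⌊$16,534 × 150%/9⌋ = $2,755; SL = ⌊$12,834/5⌋ = $2,566 → take DB $2,755. Book value $13,779.
Year 6: DB = ⌊$13,779 × 150%/9⌋ = $2,296; SL = ⌊$10,079/4⌋ = $2,519 → take SL $2,519. Book value $11,260.
Year 7: DB = ⌊$11,260 × 150%/9⌋ = $1,876; SL = ⌊$7,560/3⌋ = $2,520 → take SL $2,520. Book value $8,740.

$8,740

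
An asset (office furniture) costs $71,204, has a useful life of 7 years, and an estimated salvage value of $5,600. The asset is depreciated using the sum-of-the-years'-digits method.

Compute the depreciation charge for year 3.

$11,715

Depreciable base = $71,204 − $5,600 = $65,604.
Sum of the years' digits = 7+6+5+4+3+2+1 = 28.
Year 1: $65,604 × 7/28 = $16,401. Book value $54,803.
Year 2: $65,604 × 6/28 = $14,058. Book value $40,745.
Year 3: $65,604 × 5/28 = $11,715. Book value $29,030.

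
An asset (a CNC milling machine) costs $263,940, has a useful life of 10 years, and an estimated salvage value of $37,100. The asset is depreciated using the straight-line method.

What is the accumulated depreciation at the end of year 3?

Depreciable base = $263,940 − $37,100 = $226,840.
Annual expense = $226,840 / 10 = $22,684.
End of year 1: book value $241,256.
End of year 2: book value $218,572.
End of year 3: book value $195,888.
Accumulated through year 3 = $263,940 − $195,888 = $68,052.

$68,052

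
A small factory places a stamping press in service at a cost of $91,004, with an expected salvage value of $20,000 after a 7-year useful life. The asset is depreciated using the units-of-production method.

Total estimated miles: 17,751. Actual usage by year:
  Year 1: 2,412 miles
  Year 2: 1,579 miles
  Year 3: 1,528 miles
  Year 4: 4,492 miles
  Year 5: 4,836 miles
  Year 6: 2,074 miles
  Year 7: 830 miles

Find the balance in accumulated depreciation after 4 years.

Depreciable base = $91,004 − $20,000 = $71,004.
Rate = $71,004 / 17,751 miles = $4 per mile.
Year 1: 2,412 × $4 = $9,648. Book value $81,356.
Year 2: 1,579 × $4 = $6,316. Book value $75,040.
Year 3: 1,528 × $4 = $6,112. Book value $68,928.
Year 4: 4,492 × $4 = $17,968. Book value $50,960.
Accumulated through year 4 = $91,004 − $50,960 = $40,044.

$40,044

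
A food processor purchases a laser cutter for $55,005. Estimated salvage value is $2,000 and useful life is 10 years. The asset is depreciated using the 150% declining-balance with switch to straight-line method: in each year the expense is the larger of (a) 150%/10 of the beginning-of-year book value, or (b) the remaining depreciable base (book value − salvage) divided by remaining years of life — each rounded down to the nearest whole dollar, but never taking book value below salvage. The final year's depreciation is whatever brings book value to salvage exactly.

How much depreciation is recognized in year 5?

Depreciable base = $55,005 − $2,000 = $53,005.
Year 1: DB = ⌊$55,005 × 150%/10⌋ = $8,250; SL = ⌊$53,005/10⌋ = $5,300 → take DB $8,250. Book value $46,755.
Year 2: DB = ⌊$46,755 × 150%/10⌋ = $7,013; SL = ⌊$44,755/9⌋ = $4,972 → take DB $7,013. Book value $39,742.
Year 3: DB = ⌊$39,742 × 150%/10⌋ = $5,961; SL = ⌊$37,742/8⌋ = $4,717 → take DB $5,961. Book value $33,781.
Year 4: DB = ⌊$33,781 × 150%/10⌋ = $5,067; SL = ⌊$31,781/7⌋ = $4,540 → take DB $5,067. Book value $28,714.
Year 5: DB = ⌊$28,714 × 150%/10⌋ = $4,307; SL = ⌊$26,714/6⌋ = $4,452 → take SL $4,452. Book value $24,262.

$4,452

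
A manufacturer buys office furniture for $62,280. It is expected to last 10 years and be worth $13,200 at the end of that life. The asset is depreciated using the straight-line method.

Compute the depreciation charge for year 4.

$4,908

Depreciable base = $62,280 − $13,200 = $49,080.
Annual expense = $49,080 / 10 = $4,908.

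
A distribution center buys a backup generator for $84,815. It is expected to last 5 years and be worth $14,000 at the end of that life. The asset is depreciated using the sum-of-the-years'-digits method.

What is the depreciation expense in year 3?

Depreciable base = $84,815 − $14,000 = $70,815.
Sum of the years' digits = 5+4+3+2+1 = 15.
Year 1: $70,815 × 5/15 = $23,605. Book value $61,210.
Year 2: $70,815 × 4/15 = $18,884. Book value $42,326.
Year 3: $70,815 × 3/15 = $14,163. Book value $28,163.

$14,163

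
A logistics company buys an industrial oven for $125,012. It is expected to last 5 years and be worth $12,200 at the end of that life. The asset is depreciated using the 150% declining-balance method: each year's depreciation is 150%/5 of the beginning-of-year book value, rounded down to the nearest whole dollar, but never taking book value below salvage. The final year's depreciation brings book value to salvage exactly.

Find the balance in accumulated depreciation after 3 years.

Depreciable base = $125,012 − $12,200 = $112,812.
Year 1: ⌊$125,012 × 150%/5⌋ = $37,503. Book value $87,509.
Year 2: ⌊$87,509 × 150%/5⌋ = $26,252. Book value $61,257.
Year 3: ⌊$61,257 × 150%/5⌋ = $18,377. Book value $42,880.
Accumulated through year 3 = $125,012 − $42,880 = $82,132.

$82,132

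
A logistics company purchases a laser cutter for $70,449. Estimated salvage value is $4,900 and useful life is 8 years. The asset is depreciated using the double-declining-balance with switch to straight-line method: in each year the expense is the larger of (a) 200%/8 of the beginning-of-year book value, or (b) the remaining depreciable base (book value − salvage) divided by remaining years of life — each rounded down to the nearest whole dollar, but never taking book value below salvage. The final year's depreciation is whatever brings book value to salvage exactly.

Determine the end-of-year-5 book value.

Depreciable base = $70,449 − $4,900 = $65,549.
Year 1: DB = ⌊$70,449 × 200%/8⌋ = $17,612; SL = ⌊$65,549/8⌋ = $8,193 → take DB $17,612. Book value $52,837.
Year 2: DB = ⌊$52,837 × 200%/8⌋ = $13,209; SL = ⌊$47,937/7⌋ = $6,848 → take DB $13,209. Book value $39,628.
Year 3: DB = ⌊$39,628 × 200%/8⌋ = $9,907; SL = ⌊$34,728/6⌋ = $5,788 → take DB $9,907. Book value $29,721.
Year 4: DB = ⌊$29,721 × 200%/8⌋ = $7,430; SL = ⌊$24,821/5⌋ = $4,964 → take DB $7,430. Book value $22,291.
Year 5: DB = ⌊$22,291 × 200%/8⌋ = $5,572; SL = ⌊$17,391/4⌋ = $4,347 → take DB $5,572. Book value $16,719.

$16,719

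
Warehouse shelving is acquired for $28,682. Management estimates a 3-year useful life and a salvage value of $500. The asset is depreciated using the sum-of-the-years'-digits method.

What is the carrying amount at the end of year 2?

$5,197

Depreciable base = $28,682 − $500 = $28,182.
Sum of the years' digits = 3+2+1 = 6.
Year 1: $28,182 × 3/6 = $14,091. Book value $14,591.
Year 2: $28,182 × 2/6 = $9,394. Book value $5,197.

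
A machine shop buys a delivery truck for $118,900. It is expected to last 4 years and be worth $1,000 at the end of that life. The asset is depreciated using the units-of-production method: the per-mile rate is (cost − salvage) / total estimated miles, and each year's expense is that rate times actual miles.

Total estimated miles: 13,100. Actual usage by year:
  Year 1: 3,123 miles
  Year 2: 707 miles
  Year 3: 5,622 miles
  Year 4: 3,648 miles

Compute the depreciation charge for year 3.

Depreciable base = $118,900 − $1,000 = $117,900.
Rate = $117,900 / 13,100 miles = $9 per mile.
Year 1: 3,123 × $9 = $28,107. Book value $90,793.
Year 2: 707 × $9 = $6,363. Book value $84,430.
Year 3: 5,622 × $9 = $50,598. Book value $33,832.

$50,598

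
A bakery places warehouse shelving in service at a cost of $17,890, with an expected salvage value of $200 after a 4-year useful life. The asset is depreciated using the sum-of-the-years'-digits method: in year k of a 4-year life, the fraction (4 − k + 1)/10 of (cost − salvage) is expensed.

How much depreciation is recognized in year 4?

$1,769

Depreciable base = $17,890 − $200 = $17,690.
Sum of the years' digits = 4+3+2+1 = 10.
Year 1: $17,690 × 4/10 = $7,076. Book value $10,814.
Year 2: $17,690 × 3/10 = $5,307. Book value $5,507.
Year 3: $17,690 × 2/10 = $3,538. Book value $1,969.
Year 4: $17,690 × 1/10 = $1,769. Book value $200.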